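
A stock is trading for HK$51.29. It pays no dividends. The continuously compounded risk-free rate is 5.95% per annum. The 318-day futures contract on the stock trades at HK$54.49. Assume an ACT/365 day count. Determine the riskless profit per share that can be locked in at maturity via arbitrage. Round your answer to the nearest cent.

Fair futures: F* = S·e^(carry·T), with carry = r = 0.0595
F* = 51.29 · e^(0.0595 × 318/365) = 51.29 · e^0.051838 = 51.29 × 1.053205 = HK$54.0189
Market HK$54.49 > fair HK$54.0189: forward overpriced → cash-and-carry (buy spot, short the forward).
At maturity, profit = |F_mkt − F*| = |54.49 − 54.0189| = HK$0.47 per share

HK$0.47 per share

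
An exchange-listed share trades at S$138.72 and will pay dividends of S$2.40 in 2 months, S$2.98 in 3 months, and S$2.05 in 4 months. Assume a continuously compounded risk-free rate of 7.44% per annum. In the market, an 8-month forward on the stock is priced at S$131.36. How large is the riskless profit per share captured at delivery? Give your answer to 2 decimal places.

S$6.75 per share

PV(dividends) I = 2.40·e^(−0.0744·2/12) + 2.98·e^(−0.0744·3/12) + 2.05·e^(−0.0744·4/12) = 7.2953
Fair forward F* = (S − I)·e^(rT) = (138.72 − 7.2953)·e^0.049600 = 131.4247 × 1.050851 = 138.1078
Market S$131.36 < fair 138.1078: forward underpriced → reverse cash-and-carry (short the stock, invest proceeds at r, pay the dividends, go long the forward).
Profit at T = |F_mkt − F*| = |131.36 − 138.1078| = S$6.75 per share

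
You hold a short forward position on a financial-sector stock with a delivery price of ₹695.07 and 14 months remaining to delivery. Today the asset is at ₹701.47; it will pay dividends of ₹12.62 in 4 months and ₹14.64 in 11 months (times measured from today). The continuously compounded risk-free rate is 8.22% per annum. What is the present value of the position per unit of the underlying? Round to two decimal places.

PV(remaining dividends) I = 12.62·e^(−0.0822·4/12) + 14.64·e^(−0.0822·11/12) = 25.8563
Current forward F = (S − I)·e^(rT) = (701.47 − 25.8563)·e^(0.0822·14/12) = 675.6137 × 1.100649 = 743.6135
Value (long) = (F − K)·e^(−rT) = (743.6135 − 695.07) × 0.908555 = 44.1044
Short position value = −(long value) = -₹44.10

-₹44.10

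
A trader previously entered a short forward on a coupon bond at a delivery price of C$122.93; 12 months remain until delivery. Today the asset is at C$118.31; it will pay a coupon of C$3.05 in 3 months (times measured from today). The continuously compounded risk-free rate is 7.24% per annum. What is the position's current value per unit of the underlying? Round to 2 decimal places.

PV(remaining coupons) I = 3.05·e^(−0.0724·3/12) = 2.9953
Current forward F = (S − I)·e^(rT) = (118.31 − 2.9953)·e^(0.0724·12/12) = 115.3147 × 1.075085 = 123.9731
Value (long) = (F − K)·e^(−rT) = (123.9731 − 122.93) × 0.930159 = 0.9702
Short position value = −(long value) = -C$0.97

-C$0.97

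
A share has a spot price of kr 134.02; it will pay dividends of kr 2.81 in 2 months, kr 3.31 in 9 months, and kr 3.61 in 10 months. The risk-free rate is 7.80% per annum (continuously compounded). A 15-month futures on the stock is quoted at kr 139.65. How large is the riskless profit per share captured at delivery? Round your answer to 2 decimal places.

PV(dividends) I = 2.81·e^(−0.0780·2/12) + 3.31·e^(−0.0780·9/12) + 3.61·e^(−0.0780·10/12) = 9.2784
Fair futures F* = (S − I)·e^(rT) = (134.02 − 9.2784)·e^0.097500 = 124.7416 × 1.102411 = 137.5165
Market kr 139.65 > fair 137.5165: forward overpriced → cash-and-carry (borrow at r, buy the stock and collect the dividends, short the forward).
Profit at T = |F_mkt − F*| = |139.65 − 137.5165| = kr 2.13 per share

kr 2.13 per share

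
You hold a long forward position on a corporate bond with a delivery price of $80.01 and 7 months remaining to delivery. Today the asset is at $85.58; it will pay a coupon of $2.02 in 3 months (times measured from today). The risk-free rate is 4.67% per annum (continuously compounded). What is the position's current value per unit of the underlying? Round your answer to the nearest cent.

PV(remaining coupons) I = 2.02·e^(−0.0467·3/12) = 1.9966
Current forward F = (S − I)·e^(rT) = (85.58 − 1.9966)·e^(0.0467·7/12) = 83.5834 × 1.027616 = 85.8916
Value (long) = (F − K)·e^(−rT) = (85.8916 − 80.01) × 0.973126 = 5.7235
Value = $5.72

$5.72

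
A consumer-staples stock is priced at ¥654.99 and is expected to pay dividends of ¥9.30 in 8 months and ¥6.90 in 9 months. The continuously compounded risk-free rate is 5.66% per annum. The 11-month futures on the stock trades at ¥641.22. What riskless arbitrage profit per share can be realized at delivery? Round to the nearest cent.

PV(dividends) I = 9.30·e^(−0.0566·8/12) + 6.90·e^(−0.0566·9/12) = 15.5688
Fair futures F* = (S − I)·e^(rT) = (654.99 − 15.5688)·e^0.051883 = 639.4212 × 1.053253 = 673.4723
Market ¥641.22 < fair 673.4723: forward underpriced → reverse cash-and-carry (short the stock, invest proceeds at r, pay the dividends, go long the forward).
Profit at T = |F_mkt − F*| = |641.22 − 673.4723| = ¥32.25 per share

¥32.25 per share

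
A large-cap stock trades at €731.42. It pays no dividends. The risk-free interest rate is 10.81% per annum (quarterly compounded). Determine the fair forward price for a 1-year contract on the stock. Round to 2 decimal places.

€813.75

F = S · (1+r/4)^(4T)
= 731.42 × 1.112562
F = €813.75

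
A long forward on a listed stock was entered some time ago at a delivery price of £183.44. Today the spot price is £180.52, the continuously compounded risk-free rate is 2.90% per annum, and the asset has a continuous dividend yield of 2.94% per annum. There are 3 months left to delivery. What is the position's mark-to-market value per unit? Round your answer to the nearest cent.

Current fair forward for the remaining 3 months: F = S·e^((r − q)·T), (r − q) = 0.0290 − 0.0294 = -0.0004
F = 180.52 · e^(-0.0004 × 3/12) = 180.52 × 0.999900 = 180.5019
Value of long forward = (F − K)·e^(−rT) = (180.5019 − 183.44) · e^(−0.0290·3/12)
= -2.9381 × 0.992776 = -2.92

-£2.92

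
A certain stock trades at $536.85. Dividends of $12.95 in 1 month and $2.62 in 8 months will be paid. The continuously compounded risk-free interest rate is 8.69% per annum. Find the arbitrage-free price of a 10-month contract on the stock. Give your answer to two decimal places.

PV(dividends) I = 12.95·e^(−0.0869·1/12) + 2.62·e^(−0.0869·8/12)
I = 12.8566 + 2.4725 = 15.3291
F = (S − I)·e^(rT) = (536.85 − 15.3291) · e^(0.0869·10/12)
= 521.5209 · e^0.072417 = 521.5209 × 1.075104 = $560.69

$560.69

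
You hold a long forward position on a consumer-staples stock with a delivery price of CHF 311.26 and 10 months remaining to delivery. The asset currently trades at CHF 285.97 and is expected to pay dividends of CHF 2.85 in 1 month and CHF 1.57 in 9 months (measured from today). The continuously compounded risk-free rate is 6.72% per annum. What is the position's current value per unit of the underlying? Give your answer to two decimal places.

PV(remaining dividends) I = 2.85·e^(−0.0672·1/12) + 1.57·e^(−0.0672·9/12) = 4.3269
Current forward F = (S − I)·e^(rT) = (285.97 − 4.3269)·e^(0.0672·10/12) = 281.6431 × 1.057598 = 297.8652
Value (long) = (F − K)·e^(−rT) = (297.8652 − 311.26) × 0.945539 = -12.6653
Value = -CHF 12.67

-CHF 12.67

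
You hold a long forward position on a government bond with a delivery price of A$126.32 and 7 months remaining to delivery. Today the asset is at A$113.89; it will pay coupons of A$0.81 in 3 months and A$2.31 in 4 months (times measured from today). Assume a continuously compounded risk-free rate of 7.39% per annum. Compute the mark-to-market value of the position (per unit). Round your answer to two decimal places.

-A$10.15

PV(remaining coupons) I = 0.81·e^(−0.0739·3/12) + 2.31·e^(−0.0739·4/12) = 3.0490
Current forward F = (S − I)·e^(rT) = (113.89 − 3.0490)·e^(0.0739·7/12) = 110.8410 × 1.044051 = 115.7237
Value (long) = (F − K)·e^(−rT) = (115.7237 − 126.32) × 0.957808 = -10.1492
Value = -A$10.15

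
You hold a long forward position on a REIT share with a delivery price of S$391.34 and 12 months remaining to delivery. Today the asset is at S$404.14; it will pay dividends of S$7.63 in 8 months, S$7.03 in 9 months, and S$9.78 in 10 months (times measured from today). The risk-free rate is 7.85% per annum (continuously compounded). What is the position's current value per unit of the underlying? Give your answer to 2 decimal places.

PV(remaining dividends) I = 7.63·e^(−0.0785·8/12) + 7.03·e^(−0.0785·9/12) + 9.78·e^(−0.0785·10/12) = 23.0297
Current forward F = (S − I)·e^(rT) = (404.14 − 23.0297)·e^(0.0785·12/12) = 381.1103 × 1.081663 = 412.2329
Value (long) = (F − K)·e^(−rT) = (412.2329 − 391.34) × 0.924502 = 19.3155
Value = S$19.32

S$19.32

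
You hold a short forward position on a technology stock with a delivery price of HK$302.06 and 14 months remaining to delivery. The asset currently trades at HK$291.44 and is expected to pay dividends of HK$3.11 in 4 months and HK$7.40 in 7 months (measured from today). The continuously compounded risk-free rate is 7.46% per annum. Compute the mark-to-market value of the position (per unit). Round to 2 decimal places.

PV(remaining dividends) I = 3.11·e^(−0.0746·4/12) + 7.40·e^(−0.0746·7/12) = 10.1185
Current forward F = (S − I)·e^(rT) = (291.44 − 10.1185)·e^(0.0746·14/12) = 281.3215 × 1.090933 = 306.9029
Value (long) = (F − K)·e^(−rT) = (306.9029 − 302.06) × 0.916647 = 4.4392
Short position value = −(long value) = -HK$4.44

-HK$4.44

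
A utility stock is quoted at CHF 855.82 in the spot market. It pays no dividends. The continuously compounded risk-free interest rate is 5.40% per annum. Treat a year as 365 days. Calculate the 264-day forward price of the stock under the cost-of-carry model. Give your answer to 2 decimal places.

F = S·e^(rT) = 855.82 · e^(0.0540 × 264/365)
= 855.82 · e^0.039058 = 855.82 × 1.039831
F = CHF 889.91

CHF 889.91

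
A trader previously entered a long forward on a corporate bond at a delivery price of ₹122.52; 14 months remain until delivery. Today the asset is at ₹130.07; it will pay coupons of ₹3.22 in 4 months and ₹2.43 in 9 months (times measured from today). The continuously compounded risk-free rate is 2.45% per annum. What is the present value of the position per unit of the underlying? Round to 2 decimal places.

PV(remaining coupons) I = 3.22·e^(−0.0245·4/12) + 2.43·e^(−0.0245·9/12) = 5.5796
Current forward F = (S − I)·e^(rT) = (130.07 − 5.5796)·e^(0.0245·14/12) = 124.4904 × 1.028996 = 128.1001
Value (long) = (F − K)·e^(−rT) = (128.1001 − 122.52) × 0.971821 = 5.4229
Value = ₹5.42

₹5.42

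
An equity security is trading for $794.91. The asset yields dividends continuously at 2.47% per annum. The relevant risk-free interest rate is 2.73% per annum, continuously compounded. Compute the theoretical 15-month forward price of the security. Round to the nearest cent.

F = S·e^((r − q)T) = 794.91 · e^((0.0273 − 0.0247) × 15/12)
= 794.91 · e^0.003250 = 794.91 × 1.003255
F = $797.50

$797.50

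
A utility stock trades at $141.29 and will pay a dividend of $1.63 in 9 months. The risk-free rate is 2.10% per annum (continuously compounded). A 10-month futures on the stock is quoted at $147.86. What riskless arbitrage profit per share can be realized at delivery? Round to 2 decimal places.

$5.71 per share

PV(dividends) I = 1.63·e^(−0.0210·9/12) = 1.6045
Fair futures F* = (S − I)·e^(rT) = (141.29 − 1.6045)·e^0.017500 = 139.6855 × 1.017654 = 142.1515
Market $147.86 > fair 142.1515: forward overpriced → cash-and-carry (borrow at r, buy the stock and collect the dividends, short the forward).
Profit at T = |F_mkt − F*| = |147.86 − 142.1515| = $5.71 per share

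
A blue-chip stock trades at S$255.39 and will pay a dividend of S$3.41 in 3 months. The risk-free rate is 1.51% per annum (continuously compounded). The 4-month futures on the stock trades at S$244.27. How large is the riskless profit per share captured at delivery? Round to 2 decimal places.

PV(dividends) I = 3.41·e^(−0.0151·3/12) = 3.3972
Fair futures F* = (S − I)·e^(rT) = (255.39 − 3.3972)·e^0.005033 = 251.9928 × 1.005046 = 253.2644
Market S$244.27 < fair 253.2644: forward underpriced → reverse cash-and-carry (short the stock, invest proceeds at r, pay the dividends, go long the forward).
Profit at T = |F_mkt − F*| = |244.27 − 253.2644| = S$8.99 per share

S$8.99 per share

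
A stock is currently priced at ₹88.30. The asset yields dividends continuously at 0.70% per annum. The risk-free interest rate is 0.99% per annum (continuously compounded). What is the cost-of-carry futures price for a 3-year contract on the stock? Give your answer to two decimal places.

₹89.07

F = S·e^((r − q)T) = 88.30 · e^((0.0099 − 0.0070) × 3)
= 88.30 · e^0.008700 = 88.30 × 1.008738
F = ₹89.07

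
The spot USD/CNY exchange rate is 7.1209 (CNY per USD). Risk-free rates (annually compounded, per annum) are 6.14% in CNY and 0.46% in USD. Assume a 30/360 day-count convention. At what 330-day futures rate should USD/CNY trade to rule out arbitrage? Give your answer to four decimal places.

By covered interest parity, F = S · (1+r_CNY)^T / (1+r_USD)^T
= 7.1209 × 1.056142 / 1.004216 = 7.1209 × 1.051708
F = 7.4891 CNY per USD

7.4891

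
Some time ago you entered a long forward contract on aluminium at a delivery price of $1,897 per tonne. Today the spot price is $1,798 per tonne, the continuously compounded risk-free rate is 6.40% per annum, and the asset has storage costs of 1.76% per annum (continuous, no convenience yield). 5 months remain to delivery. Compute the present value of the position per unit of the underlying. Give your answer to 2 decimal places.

-$35.85 per tonne

Current fair forward for the remaining 5 months: F = S·e^((r + u)·T), (r + u) = 0.0640 + 0.0176 = 0.0816
F = 1798 · e^(0.0816 × 5/12) = 1798 × 1.03458461 = 1860.1831
Value of long forward = (F − K)·e^(−rT) = (1860.1831 − 1897) · e^(−0.0640·5/12)
= -36.8169 × 0.97368575 = -35.85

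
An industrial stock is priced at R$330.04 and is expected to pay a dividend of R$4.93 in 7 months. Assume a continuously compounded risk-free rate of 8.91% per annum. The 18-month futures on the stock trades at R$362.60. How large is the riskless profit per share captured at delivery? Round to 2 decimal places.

PV(dividends) I = 4.93·e^(−0.0891·7/12) = 4.6803
Fair futures F* = (S − I)·e^(rT) = (330.04 − 4.6803)·e^0.133650 = 325.3597 × 1.142993 = 371.8839
Market R$362.60 < fair 371.8839: forward underpriced → reverse cash-and-carry (short the stock, invest proceeds at r, pay the dividends, go long the forward).
Profit at T = |F_mkt − F*| = |362.60 − 371.8839| = R$9.28 per share

R$9.28 per share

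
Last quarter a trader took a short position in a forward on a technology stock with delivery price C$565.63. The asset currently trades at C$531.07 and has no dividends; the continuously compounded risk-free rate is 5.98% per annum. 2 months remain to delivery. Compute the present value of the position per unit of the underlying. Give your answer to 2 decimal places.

Current fair forward for the remaining 2 months: F = S·e^(r·T), r = 0.0598
F = 531.07 · e^(0.0598 × 2/12) = 531.07 × 1.010016 = 536.3892
Value of long forward = (F − K)·e^(−rT) = (536.3892 − 565.63) · e^(−0.0598·2/12)
= -29.2408 × 0.990083 = -28.95
Short position value = −(long value) = C$28.95

C$28.95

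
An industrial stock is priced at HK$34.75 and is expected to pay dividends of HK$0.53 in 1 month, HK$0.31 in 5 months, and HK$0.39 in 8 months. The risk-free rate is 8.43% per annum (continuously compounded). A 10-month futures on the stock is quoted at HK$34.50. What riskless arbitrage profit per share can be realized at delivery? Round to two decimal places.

HK$1.50 per share

PV(dividends) I = 0.53·e^(−0.0843·1/12) + 0.31·e^(−0.0843·5/12) + 0.39·e^(−0.0843·8/12) = 1.1943
Fair futures F* = (S − I)·e^(rT) = (34.75 − 1.1943)·e^0.070250 = 33.5557 × 1.072776 = 35.9977
Market HK$34.50 < fair 35.9977: forward underpriced → reverse cash-and-carry (short the stock, invest proceeds at r, pay the dividends, go long the forward).
Profit at T = |F_mkt − F*| = |34.50 − 35.9977| = HK$1.50 per share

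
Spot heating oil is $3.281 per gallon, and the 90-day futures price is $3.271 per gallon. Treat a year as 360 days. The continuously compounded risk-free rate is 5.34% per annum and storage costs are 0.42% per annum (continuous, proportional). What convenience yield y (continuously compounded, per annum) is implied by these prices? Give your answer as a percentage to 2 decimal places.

6.98%

F = S·e^((r+u−y)T) ⇒ (r+u−y) = ln(F/S)/T
ln(3.271/3.281) = -0.003053; /T ⇒ -0.012212
y = r + u − ln(F/S)/T = 0.0534 + 0.0042 + 0.012212 = 0.069812
y = 6.98%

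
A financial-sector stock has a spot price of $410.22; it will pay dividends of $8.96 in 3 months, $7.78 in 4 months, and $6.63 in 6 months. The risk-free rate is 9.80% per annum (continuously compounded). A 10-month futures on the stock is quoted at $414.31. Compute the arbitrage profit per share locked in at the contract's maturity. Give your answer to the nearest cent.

PV(dividends) I = 8.96·e^(−0.0980·3/12) + 7.78·e^(−0.0980·4/12) + 6.63·e^(−0.0980·6/12) = 22.5861
Fair futures F* = (S − I)·e^(rT) = (410.22 − 22.5861)·e^0.081667 = 387.6339 × 1.085094 = 420.6192
Market $414.31 < fair 420.6192: forward underpriced → reverse cash-and-carry (short the stock, invest proceeds at r, pay the dividends, go long the forward).
Profit at T = |F_mkt − F*| = |414.31 − 420.6192| = $6.31 per share

$6.31 per share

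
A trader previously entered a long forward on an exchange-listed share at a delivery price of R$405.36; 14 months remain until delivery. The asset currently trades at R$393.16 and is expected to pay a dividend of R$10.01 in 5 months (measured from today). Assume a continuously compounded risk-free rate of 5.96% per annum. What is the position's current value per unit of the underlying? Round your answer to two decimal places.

R$5.26

PV(remaining dividends) I = 10.01·e^(−0.0596·5/12) = 9.7645
Current forward F = (S − I)·e^(rT) = (393.16 − 9.7645)·e^(0.0596·14/12) = 383.3955 × 1.072008 = 411.0030
Value (long) = (F − K)·e^(−rT) = (411.0030 − 405.36) × 0.932829 = 5.2640
Value = R$5.26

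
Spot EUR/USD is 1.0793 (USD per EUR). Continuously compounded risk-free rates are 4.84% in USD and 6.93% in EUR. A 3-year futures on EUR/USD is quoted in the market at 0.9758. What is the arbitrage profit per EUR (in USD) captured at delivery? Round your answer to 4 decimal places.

0.0379 per EUR (in USD)

Fair futures: F* = S·e^(carry·T), with carry = (r_USD − r_EUR) = 0.0484 − 0.0693 = -0.0209
F* = 1.0793 · e^(-0.0209 × 3) = 1.0793 · e^-0.062700 = 1.0793 × 0.939225 = 1.0137
Market 0.9758 < fair 1.0137: forward underpriced → reverse cash-and-carry (short spot, go long the forward).
At maturity, profit = |F_mkt − F*| = |0.9758 − 1.0137| = 0.0379 per EUR (in USD)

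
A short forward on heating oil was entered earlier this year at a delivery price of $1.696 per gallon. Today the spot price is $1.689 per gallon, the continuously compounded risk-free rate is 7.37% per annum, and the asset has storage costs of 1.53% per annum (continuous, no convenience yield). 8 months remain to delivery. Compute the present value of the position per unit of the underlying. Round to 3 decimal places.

-$0.092 per gallon

Current fair forward for the remaining 8 months: F = S·e^((r + u)·T), (r + u) = 0.0737 + 0.0153 = 0.0890
F = 1.689 · e^(0.0890 × 8/12) = 1.689 × 1.061129 = 1.7922
Value of long forward = (F − K)·e^(−rT) = (1.7922 − 1.696) · e^(−0.0737·8/12)
= 0.0962 × 0.952054 = 0.092
Short position value = −(long value) = -$0.092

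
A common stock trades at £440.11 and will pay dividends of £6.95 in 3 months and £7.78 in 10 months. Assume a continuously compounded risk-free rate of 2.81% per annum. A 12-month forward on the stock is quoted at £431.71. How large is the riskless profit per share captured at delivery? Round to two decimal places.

PV(dividends) I = 6.95·e^(−0.0281·3/12) + 7.78·e^(−0.0281·10/12) = 14.5013
Fair forward F* = (S − I)·e^(rT) = (440.11 − 14.5013)·e^0.028100 = 425.6087 × 1.028499 = 437.7381
Market £431.71 < fair 437.7381: forward underpriced → reverse cash-and-carry (short the stock, invest proceeds at r, pay the dividends, go long the forward).
Profit at T = |F_mkt − F*| = |431.71 − 437.7381| = £6.03 per share

£6.03 per share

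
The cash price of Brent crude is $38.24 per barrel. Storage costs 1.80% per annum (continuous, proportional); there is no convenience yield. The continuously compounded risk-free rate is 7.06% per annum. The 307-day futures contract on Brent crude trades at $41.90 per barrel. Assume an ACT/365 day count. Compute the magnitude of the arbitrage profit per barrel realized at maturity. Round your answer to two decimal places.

$0.70 per barrel

Fair futures: F* = S·e^(carry·T), with carry = (r + u) = 0.0706 + 0.0180 = 0.0886
F* = 38.24 · e^(0.0886 × 307/365) = 38.24 · e^0.074521 = 38.24 × 1.077368 = $41.1986
Market $41.90 > fair $41.1986: forward overpriced → cash-and-carry (buy spot, short the forward).
At maturity, profit = |F_mkt − F*| = |41.90 − 41.1986| = $0.70 per barrel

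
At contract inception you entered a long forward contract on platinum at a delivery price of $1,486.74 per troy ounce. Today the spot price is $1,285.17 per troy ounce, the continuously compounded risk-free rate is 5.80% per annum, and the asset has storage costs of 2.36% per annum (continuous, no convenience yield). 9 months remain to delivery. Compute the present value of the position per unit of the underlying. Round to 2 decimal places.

-$115.33 per troy ounce

Current fair forward for the remaining 9 months: F = S·e^((r + u)·T), (r + u) = 0.0580 + 0.0236 = 0.0816
F = 1285.17 · e^(0.0816 × 9/12) = 1285.17 × 1.06311152 = 1366.2790
Value of long forward = (F − K)·e^(−rT) = (1366.2790 − 1486.74) · e^(−0.0580·9/12)
= -120.4610 × 0.95743255 = -115.33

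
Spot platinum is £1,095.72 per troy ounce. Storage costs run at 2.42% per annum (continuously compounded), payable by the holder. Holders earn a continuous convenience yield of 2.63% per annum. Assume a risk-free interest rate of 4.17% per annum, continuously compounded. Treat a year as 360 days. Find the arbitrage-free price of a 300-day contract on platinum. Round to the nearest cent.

£1,132.48 per troy ounce

Net carry = r + u − y = 0.0417 + 0.0242 − 0.0263 = 0.0396
F = S·e^((r+u−y)T) = 1095.72 · e^(0.0396 × 300/360) = 1095.72 · e^0.03300000
= 1095.72 × 1.03355054 = £1,132.48 per troy ounce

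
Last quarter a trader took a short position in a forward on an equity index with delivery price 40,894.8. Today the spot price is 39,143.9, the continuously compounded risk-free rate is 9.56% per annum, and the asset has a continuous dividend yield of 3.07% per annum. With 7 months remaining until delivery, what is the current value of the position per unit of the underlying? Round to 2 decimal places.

Current fair forward for the remaining 7 months: F = S·e^((r − q)·T), (r − q) = 0.0956 − 0.0307 = 0.0649
F = 39143.9 · e^(0.0649 × 7/12) = 39143.9 × 1.03858409 = 40654.2318
Value of long forward = (F − K)·e^(−rT) = (40654.2318 − 40894.8) · e^(−0.0956·7/12)
= -240.5682 × 0.94575979 = -227.52
Short position value = −(long value) = 227.52

227.52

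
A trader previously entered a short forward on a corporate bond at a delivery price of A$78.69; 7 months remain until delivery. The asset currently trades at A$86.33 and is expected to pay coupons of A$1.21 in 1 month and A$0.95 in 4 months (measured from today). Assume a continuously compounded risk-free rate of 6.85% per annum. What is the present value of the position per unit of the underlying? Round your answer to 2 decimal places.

-A$8.59

PV(remaining coupons) I = 1.21·e^(−0.0685·1/12) + 0.95·e^(−0.0685·4/12) = 2.1317
Current forward F = (S − I)·e^(rT) = (86.33 − 2.1317)·e^(0.0685·7/12) = 84.1983 × 1.040767 = 87.6308
Value (long) = (F − K)·e^(−rT) = (87.6308 − 78.69) × 0.960829 = 8.5906
Short position value = −(long value) = -A$8.59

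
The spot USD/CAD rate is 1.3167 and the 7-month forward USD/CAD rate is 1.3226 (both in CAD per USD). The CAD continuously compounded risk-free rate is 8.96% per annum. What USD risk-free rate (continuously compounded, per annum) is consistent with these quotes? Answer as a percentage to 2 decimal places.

8.19%

F = S·e^((r_CAD − r_USD)T) ⇒ r_USD = r_CAD − ln(F/S)/T
ln(1.3226/1.3167) = 0.004471; /(7/12) = 0.007665
r_USD = 0.0896 − 0.007665 = 0.081935
r_USD = 8.19%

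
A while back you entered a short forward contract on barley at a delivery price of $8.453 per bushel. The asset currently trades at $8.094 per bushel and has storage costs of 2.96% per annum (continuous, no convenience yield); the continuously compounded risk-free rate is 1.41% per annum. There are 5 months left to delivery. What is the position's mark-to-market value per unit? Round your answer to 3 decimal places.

Current fair forward for the remaining 5 months: F = S·e^((r + u)·T), (r + u) = 0.0141 + 0.0296 = 0.0437
F = 8.094 · e^(0.0437 × 5/12) = 8.094 × 1.018375 = 8.2427
Value of long forward = (F − K)·e^(−rT) = (8.2427 − 8.453) · e^(−0.0141·5/12)
= -0.2103 × 0.994142 = -0.209
Short position value = −(long value) = $0.209

$0.209 per bushel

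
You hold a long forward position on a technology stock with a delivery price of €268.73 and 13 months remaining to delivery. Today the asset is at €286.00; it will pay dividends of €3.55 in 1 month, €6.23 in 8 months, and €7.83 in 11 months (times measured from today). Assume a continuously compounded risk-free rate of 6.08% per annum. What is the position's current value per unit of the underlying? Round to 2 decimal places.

PV(remaining dividends) I = 3.55·e^(−0.0608·1/12) + 6.23·e^(−0.0608·8/12) + 7.83·e^(−0.0608·11/12) = 16.9201
Current forward F = (S − I)·e^(rT) = (286.00 − 16.9201)·e^(0.0608·13/12) = 269.0799 × 1.068084 = 287.3999
Value (long) = (F − K)·e^(−rT) = (287.3999 − 268.73) × 0.936256 = 17.4798
Value = €17.48

€17.48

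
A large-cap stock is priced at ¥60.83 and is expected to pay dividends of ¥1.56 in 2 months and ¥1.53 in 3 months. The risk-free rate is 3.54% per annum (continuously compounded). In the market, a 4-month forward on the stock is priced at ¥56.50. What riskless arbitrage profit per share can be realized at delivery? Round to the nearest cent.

¥1.95 per share

PV(dividends) I = 1.56·e^(−0.0354·2/12) + 1.53·e^(−0.0354·3/12) = 3.0673
Fair forward F* = (S − I)·e^(rT) = (60.83 − 3.0673)·e^0.011800 = 57.7627 × 1.011870 = 58.4483
Market ¥56.50 < fair 58.4483: forward underpriced → reverse cash-and-carry (short the stock, invest proceeds at r, pay the dividends, go long the forward).
Profit at T = |F_mkt − F*| = |56.50 − 58.4483| = ¥1.95 per share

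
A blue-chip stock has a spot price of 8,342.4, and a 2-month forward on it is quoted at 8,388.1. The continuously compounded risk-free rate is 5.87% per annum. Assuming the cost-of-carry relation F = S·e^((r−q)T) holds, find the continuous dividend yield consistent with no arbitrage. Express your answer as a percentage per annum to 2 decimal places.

From F = S·e^((r−q)T): (r − q) = ln(F/S)/T
ln(8388.1/8342.4) = ln(1.005478) = 0.005463
(r − q) = 0.005463 / (2/12) = 0.032778
q = r − ln(F/S)/T = 0.0587 − 0.032778 = 0.025922
q = 2.59%

2.59%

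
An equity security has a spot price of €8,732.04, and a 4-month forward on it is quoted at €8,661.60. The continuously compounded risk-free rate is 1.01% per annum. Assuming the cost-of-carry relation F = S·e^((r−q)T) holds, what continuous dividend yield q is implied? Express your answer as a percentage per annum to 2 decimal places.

From F = S·e^((r−q)T): (r − q) = ln(F/S)/T
ln(8661.60/8732.04) = ln(0.991933) = -0.008100
(r − q) = -0.008100 / (4/12) = -0.024300
q = r − ln(F/S)/T = 0.0101 + 0.024300 = 0.034400
q = 3.44%

3.44%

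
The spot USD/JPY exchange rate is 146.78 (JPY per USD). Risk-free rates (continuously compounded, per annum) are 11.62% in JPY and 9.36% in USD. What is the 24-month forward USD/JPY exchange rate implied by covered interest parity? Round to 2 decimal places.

F = S·e^((r_JPY − r_USD)T) = 146.78 · e^((0.1162 − 0.0936) × 24/12)
= 146.78 · e^0.045200 = 146.78 × 1.046237
F = 153.57 JPY per USD

153.57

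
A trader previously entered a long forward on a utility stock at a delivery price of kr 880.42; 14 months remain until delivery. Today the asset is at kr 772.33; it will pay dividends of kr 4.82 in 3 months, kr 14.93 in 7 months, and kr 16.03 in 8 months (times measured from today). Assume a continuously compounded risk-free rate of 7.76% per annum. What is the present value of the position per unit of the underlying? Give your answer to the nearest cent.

-kr 66.10

PV(remaining dividends) I = 4.82·e^(−0.0776·3/12) + 14.93·e^(−0.0776·7/12) + 16.03·e^(−0.0776·8/12) = 34.2184
Current forward F = (S − I)·e^(rT) = (772.33 − 34.2184)·e^(0.0776·14/12) = 738.1116 × 1.094758 = 808.0536
Value (long) = (F − K)·e^(−rT) = (808.0536 − 880.42) × 0.913444 = -66.1027
Value = -kr 66.10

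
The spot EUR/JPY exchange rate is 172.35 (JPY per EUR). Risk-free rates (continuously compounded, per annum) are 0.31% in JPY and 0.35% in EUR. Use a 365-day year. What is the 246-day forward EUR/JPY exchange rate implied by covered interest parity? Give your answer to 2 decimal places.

F = S·e^((r_JPY − r_EUR)T) = 172.35 · e^((0.0031 − 0.0035) × 246/365)
= 172.35 · e^-0.000270 = 172.35 × 0.999730
F = 172.30 JPY per EUR

172.30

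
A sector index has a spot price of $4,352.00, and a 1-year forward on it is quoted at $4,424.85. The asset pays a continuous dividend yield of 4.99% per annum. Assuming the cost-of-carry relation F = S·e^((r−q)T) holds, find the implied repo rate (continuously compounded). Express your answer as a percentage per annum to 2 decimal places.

6.65%

From F = S·e^((r−q)T): (r − q) = ln(F/S)/T
ln(4424.85/4352.00) = ln(1.016739) = 0.016600
(r − q) = 0.016600 / (1) = 0.016600
r = ln(F/S)/T + q = 0.016600 + 0.0499 = 0.066500
r = 6.65%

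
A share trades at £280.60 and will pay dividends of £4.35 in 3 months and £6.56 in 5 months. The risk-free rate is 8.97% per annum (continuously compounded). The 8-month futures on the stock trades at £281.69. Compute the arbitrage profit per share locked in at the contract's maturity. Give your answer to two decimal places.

£4.98 per share

PV(dividends) I = 4.35·e^(−0.0897·3/12) + 6.56·e^(−0.0897·5/12) = 10.5729
Fair futures F* = (S − I)·e^(rT) = (280.60 − 10.5729)·e^0.059800 = 270.0271 × 1.061624 = 286.6673
Market £281.69 < fair 286.6673: forward underpriced → reverse cash-and-carry (short the stock, invest proceeds at r, pay the dividends, go long the forward).
Profit at T = |F_mkt − F*| = |281.69 − 286.6673| = £4.98 per share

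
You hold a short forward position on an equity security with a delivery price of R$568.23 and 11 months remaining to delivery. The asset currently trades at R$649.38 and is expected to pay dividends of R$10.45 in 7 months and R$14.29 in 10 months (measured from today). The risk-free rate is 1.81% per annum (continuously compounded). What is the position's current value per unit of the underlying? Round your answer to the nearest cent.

PV(remaining dividends) I = 10.45·e^(−0.0181·7/12) + 14.29·e^(−0.0181·10/12) = 24.4163
Current forward F = (S − I)·e^(rT) = (649.38 − 24.4163)·e^(0.0181·11/12) = 624.9637 × 1.016730 = 635.4193
Value (long) = (F − K)·e^(−rT) = (635.4193 − 568.23) × 0.983545 = 66.0837
Short position value = −(long value) = -R$66.08

-R$66.08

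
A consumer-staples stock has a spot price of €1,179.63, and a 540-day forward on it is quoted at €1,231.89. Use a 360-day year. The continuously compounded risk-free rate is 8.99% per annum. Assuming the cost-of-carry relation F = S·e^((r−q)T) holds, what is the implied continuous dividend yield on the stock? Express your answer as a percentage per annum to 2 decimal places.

6.10%

From F = S·e^((r−q)T): (r − q) = ln(F/S)/T
ln(1231.89/1179.63) = ln(1.044302) = 0.043349
(r − q) = 0.043349 / (540/360) = 0.028899
q = r − ln(F/S)/T = 0.0899 − 0.028899 = 0.061001
q = 6.10%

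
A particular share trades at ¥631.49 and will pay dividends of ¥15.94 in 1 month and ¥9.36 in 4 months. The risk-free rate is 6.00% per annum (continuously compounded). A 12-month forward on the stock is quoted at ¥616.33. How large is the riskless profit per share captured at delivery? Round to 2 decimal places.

¥27.63 per share

PV(dividends) I = 15.94·e^(−0.0600·1/12) + 9.36·e^(−0.0600·4/12) = 25.0352
Fair forward F* = (S − I)·e^(rT) = (631.49 − 25.0352)·e^0.060000 = 606.4548 × 1.061837 = 643.9561
Market ¥616.33 < fair 643.9561: forward underpriced → reverse cash-and-carry (short the stock, invest proceeds at r, pay the dividends, go long the forward).
Profit at T = |F_mkt − F*| = |616.33 − 643.9561| = ¥27.63 per share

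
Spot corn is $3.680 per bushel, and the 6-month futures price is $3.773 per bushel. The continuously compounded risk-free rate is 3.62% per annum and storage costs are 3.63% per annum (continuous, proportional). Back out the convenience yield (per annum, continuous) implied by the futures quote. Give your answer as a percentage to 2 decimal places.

2.26%

F = S·e^((r+u−y)T) ⇒ (r+u−y) = ln(F/S)/T
ln(3.773/3.680) = 0.024958; /T ⇒ 0.049916
y = r + u − ln(F/S)/T = 0.0362 + 0.0363 − 0.049916 = 0.022584
y = 2.26%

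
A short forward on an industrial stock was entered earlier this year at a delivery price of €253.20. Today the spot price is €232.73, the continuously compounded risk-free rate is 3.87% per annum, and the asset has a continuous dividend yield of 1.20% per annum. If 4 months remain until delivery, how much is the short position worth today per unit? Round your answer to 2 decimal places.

Current fair forward for the remaining 4 months: F = S·e^((r − q)·T), (r − q) = 0.0387 − 0.0120 = 0.0267
F = 232.73 · e^(0.0267 × 4/12) = 232.73 × 1.008940 = 234.8106
Value of long forward = (F − K)·e^(−rT) = (234.8106 − 253.20) · e^(−0.0387·4/12)
= -18.3894 × 0.987183 = -18.15
Short position value = −(long value) = €18.15

€18.15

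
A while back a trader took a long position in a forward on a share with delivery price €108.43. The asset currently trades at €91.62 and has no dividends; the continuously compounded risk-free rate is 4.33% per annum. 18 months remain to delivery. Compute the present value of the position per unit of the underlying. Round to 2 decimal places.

Current fair forward for the remaining 18 months: F = S·e^(r·T), r = 0.0433
F = 91.62 · e^(0.0433 × 18/12) = 91.62 × 1.067106 = 97.7683
Value of long forward = (F − K)·e^(−rT) = (97.7683 − 108.43) · e^(−0.0433·18/12)
= -10.6617 × 0.937114 = -9.99

-€9.99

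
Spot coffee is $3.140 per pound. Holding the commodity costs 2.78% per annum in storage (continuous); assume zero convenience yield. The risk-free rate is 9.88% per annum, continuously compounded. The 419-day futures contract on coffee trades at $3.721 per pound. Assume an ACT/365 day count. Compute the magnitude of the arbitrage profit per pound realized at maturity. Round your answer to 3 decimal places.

Fair futures: F* = S·e^(carry·T), with carry = (r + u) = 0.0988 + 0.0278 = 0.1266
F* = 3.140 · e^(0.1266 × 419/365) = 3.140 · e^0.145330 = 3.140 × 1.156421 = $3.6312
Market $3.721 > fair $3.6312: forward overpriced → cash-and-carry (buy spot, short the forward).
At maturity, profit = |F_mkt − F*| = |3.721 − 3.6312| = $0.090 per pound

$0.090 per pound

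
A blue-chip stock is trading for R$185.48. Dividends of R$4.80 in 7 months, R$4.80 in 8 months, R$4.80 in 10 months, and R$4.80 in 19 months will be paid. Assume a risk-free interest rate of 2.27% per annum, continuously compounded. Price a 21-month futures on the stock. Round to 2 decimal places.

R$173.43

PV(dividends) I = 4.80·e^(−0.0227·7/12) + 4.80·e^(−0.0227·8/12) + 4.80·e^(−0.0227·10/12) + 4.80·e^(−0.0227·19/12)
I = 4.7369 + 4.7279 + 4.7101 + 4.6305 = 18.8054
F = (S − I)·e^(rT) = (185.48 − 18.8054) · e^(0.0227·21/12)
= 166.6746 · e^0.039725 = 166.6746 × 1.040525 = R$173.43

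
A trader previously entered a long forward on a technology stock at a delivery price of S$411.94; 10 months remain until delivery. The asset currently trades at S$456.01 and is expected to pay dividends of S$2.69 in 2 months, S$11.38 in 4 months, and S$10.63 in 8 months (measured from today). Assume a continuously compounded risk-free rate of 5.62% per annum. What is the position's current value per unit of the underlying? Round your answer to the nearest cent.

PV(remaining dividends) I = 2.69·e^(−0.0562·2/12) + 11.38·e^(−0.0562·4/12) + 10.63·e^(−0.0562·8/12) = 24.0728
Current forward F = (S − I)·e^(rT) = (456.01 − 24.0728)·e^(0.0562·10/12) = 431.9372 × 1.047947 = 452.6473
Value (long) = (F − K)·e^(−rT) = (452.6473 − 411.94) × 0.954246 = 38.8448
Value = S$38.84

S$38.84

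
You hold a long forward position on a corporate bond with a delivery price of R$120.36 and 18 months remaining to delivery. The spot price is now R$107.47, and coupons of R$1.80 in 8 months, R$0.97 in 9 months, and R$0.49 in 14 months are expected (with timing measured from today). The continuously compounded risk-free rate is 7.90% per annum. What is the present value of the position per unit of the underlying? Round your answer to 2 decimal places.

-R$2.51

PV(remaining coupons) I = 1.80·e^(−0.0790·8/12) + 0.97·e^(−0.0790·9/12) + 0.49·e^(−0.0790·14/12) = 3.0687
Current forward F = (S − I)·e^(rT) = (107.47 − 3.0687)·e^(0.0790·18/12) = 104.4013 × 1.125807 = 117.5357
Value (long) = (F − K)·e^(−rT) = (117.5357 − 120.36) × 0.888252 = -2.5087
Value = -R$2.51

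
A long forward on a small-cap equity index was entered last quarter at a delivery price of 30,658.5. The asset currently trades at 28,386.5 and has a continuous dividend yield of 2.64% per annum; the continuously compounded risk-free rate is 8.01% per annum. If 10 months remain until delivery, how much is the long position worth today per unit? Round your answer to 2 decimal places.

Current fair forward for the remaining 10 months: F = S·e^((r − q)·T), (r − q) = 0.0801 − 0.0264 = 0.0537
F = 28386.5 · e^(0.0537 × 10/12) = 28386.5 × 1.04576639 = 29685.6476
Value of long forward = (F − K)·e^(−rT) = (29685.6476 − 30658.5) · e^(−0.0801·10/12)
= -972.8524 × 0.93542903 = -910.03

-910.03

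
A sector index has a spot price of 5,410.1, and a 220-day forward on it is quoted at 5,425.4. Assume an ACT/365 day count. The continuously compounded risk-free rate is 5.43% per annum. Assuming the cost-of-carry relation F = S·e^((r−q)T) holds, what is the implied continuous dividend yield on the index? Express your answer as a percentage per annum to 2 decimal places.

4.96%

From F = S·e^((r−q)T): (r − q) = ln(F/S)/T
ln(5425.4/5410.1) = ln(1.002828) = 0.002824
(r − q) = 0.002824 / (220/365) = 0.004685
q = r − ln(F/S)/T = 0.0543 − 0.004685 = 0.049615
q = 4.96%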